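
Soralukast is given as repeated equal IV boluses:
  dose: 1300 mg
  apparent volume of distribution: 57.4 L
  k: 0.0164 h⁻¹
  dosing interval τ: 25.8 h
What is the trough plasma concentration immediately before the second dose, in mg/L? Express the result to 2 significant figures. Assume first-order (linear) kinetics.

15 mg/L

C₀ per dose = Dose / Vd = 1300 / 57.4 = 22.65 mg/L
Fraction remaining after one interval: r = e^(−kτ) = e^(−0.01640 × 25.8) = 0.6550
Before dose 2, 1 dose has been given (aged 1τ).
C_trough = C₀ × r = 22.65 × 0.6550 = 14.84 mg/L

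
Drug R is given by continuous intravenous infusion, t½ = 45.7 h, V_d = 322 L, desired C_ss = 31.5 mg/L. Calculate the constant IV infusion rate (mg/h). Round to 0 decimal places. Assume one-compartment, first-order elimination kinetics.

k = ln2 / t½ = 0.693147 / 45.7 = 0.01517 h⁻¹
CL = k × Vd = 0.01517 × 322 = 4.885 L/h
At steady state, infusion rate R₀ = Css × CL = 31.5 × 4.885 = 153.9 mg/h

154 mg/h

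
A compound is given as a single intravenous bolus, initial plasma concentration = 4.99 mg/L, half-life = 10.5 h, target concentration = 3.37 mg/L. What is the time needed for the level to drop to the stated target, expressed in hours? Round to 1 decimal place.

5.9 h

k = ln2 / t½ = 0.693147 / 10.5 = 0.06601 h⁻¹
t = ln(C₀ / C) / k = ln(4.990 / 3.37) / 0.06601
  = ln(1.481) / 0.06601 = 0.3927 / 0.06601 = 5.949 h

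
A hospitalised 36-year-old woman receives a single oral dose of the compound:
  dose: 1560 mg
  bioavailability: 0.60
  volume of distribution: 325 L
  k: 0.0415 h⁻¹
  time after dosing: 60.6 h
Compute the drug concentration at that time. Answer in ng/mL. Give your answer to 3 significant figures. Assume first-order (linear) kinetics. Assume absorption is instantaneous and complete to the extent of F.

233 ng/mL

Amount reaching circulation = F × Dose = 0.60 × 1560 = 936.0 mg
C₀ = F·Dose / Vd = 936.0 / 325 = 2.880 mg/L
C = C₀ · e^(−k·t) = 2.880 × e^(−0.04150 × 60.6)
  = 2.880 × 0.08087 = 0.2329 mg/L
Convert: 0.2329 mg/L × 1000 = 232.9 ng/mL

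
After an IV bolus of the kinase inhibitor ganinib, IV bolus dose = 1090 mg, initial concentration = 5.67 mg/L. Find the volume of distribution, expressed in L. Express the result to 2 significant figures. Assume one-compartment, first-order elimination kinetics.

190 L

Vd = Dose / C₀ = 1090 / 5.67 = 192.2 L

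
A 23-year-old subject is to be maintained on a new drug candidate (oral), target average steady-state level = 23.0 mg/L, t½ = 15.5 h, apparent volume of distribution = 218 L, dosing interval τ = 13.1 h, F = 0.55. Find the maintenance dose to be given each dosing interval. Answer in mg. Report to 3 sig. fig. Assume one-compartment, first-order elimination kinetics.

k = ln2 / t½ = 0.693147 / 15.5 = 0.04472 h⁻¹
CL = k × Vd = 0.04472 × 218 = 9.749 L/h
At steady state, F × (Dose/τ) = Css × CL.
Dose = Css × CL × τ / F = 23.0 × 9.749 × 13.1 / 0.55 = 5341 mg

5340 mg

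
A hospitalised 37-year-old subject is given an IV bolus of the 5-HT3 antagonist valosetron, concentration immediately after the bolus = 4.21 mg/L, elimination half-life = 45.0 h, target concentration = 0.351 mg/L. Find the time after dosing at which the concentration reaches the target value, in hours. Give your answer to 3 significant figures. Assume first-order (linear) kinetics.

k = ln2 / t½ = 0.693147 / 45.0 = 0.01540 h⁻¹
t = ln(C₀ / C) / k = ln(4.210 / 0.351) / 0.01540
  = ln(11.99) / 0.01540 = 2.484 / 0.01540 = 161.3 h

161 h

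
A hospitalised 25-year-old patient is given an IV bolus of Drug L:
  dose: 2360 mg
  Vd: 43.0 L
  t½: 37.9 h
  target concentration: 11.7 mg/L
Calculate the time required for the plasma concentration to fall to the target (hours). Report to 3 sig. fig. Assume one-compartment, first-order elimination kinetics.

C₀ = Dose / Vd = 2360 / 43.0 = 54.88 mg/L
k = ln2 / t½ = 0.693147 / 37.9 = 0.01829 h⁻¹
t = ln(C₀ / C) / k = ln(54.88 / 11.7) / 0.01829
  = ln(4.691) / 0.01829 = 1.546 / 0.01829 = 84.53 h

84.5 h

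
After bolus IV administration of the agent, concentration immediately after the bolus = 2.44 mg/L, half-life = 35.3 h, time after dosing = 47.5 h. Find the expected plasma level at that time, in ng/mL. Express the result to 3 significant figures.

960 ng/mL

k = ln2 / t½ = 0.693147 / 35.3 = 0.01964 h⁻¹
C = C₀ · e^(−k·t) = 2.440 × e^(−0.01964 × 47.5)
  = 2.440 × 0.3934 = 0.9599 mg/L
Convert: 0.9599 mg/L × 1000 = 959.9 ng/mL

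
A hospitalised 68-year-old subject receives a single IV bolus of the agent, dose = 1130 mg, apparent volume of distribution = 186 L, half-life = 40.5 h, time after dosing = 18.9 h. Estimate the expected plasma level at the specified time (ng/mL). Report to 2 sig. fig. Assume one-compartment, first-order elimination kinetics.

C₀ = Dose / Vd = 1130 / 186 = 6.075 mg/L
k = ln2 / t½ = 0.693147 / 40.5 = 0.01711 h⁻¹
C = C₀ · e^(−k·t) = 6.075 × e^(−0.01711 × 18.9)
  = 6.075 × 0.7237 = 4.396 mg/L
Convert: 4.396 mg/L × 1000 = 4396 ng/mL

4400 ng/mL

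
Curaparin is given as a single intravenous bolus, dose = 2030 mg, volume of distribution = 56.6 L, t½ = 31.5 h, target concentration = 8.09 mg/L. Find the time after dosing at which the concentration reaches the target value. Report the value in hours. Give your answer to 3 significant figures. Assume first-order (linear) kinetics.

67.7 h

C₀ = Dose / Vd = 2030 / 56.6 = 35.87 mg/L
k = ln2 / t½ = 0.693147 / 31.5 = 0.02200 h⁻¹
t = ln(C₀ / C) / k = ln(35.87 / 8.09) / 0.02200
  = ln(4.434) / 0.02200 = 1.489 / 0.02200 = 67.68 h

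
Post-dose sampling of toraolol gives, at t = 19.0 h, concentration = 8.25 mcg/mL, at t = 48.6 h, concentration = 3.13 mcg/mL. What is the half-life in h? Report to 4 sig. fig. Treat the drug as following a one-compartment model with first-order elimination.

k = ln(C₁/C₂) / (t₂ − t₁) = ln(8.25/3.13) / (48.6 − 19.0)
  = 0.9692 / 29.60 = 0.03274 h⁻¹
t½ = ln2 / k = 0.693147 / 0.03274 = 21.17 h

21.17 h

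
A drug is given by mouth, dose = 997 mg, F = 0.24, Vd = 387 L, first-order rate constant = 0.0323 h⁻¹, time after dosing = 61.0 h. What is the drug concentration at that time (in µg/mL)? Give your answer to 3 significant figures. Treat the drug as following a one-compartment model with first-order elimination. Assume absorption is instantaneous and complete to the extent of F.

Amount reaching circulation = F × Dose = 0.24 × 997.0 = 239.3 mg
C₀ = F·Dose / Vd = 239.3 / 387 = 0.6183 mg/L
C = C₀ · e^(−k·t) = 0.6183 × e^(−0.03230 × 61.0)
  = 0.6183 × 0.1394 = 0.08619 mg/L
(0.08619 mg/L = 0.08619 µg/mL)

0.0862 µg/mL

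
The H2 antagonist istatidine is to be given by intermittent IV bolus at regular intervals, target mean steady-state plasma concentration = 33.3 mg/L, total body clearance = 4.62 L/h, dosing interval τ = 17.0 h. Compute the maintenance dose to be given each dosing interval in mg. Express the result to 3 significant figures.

At steady state, Dose/τ = Css × CL.
Dose = Css × CL × τ = 33.3 × 4.620 × 17.0 = 2615 mg

2620 mg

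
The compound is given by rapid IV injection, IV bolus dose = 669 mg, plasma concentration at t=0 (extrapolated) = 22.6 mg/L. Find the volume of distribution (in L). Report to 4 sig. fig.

Vd = Dose / C₀ = 669.0 / 22.6 = 29.60 L

29.60 L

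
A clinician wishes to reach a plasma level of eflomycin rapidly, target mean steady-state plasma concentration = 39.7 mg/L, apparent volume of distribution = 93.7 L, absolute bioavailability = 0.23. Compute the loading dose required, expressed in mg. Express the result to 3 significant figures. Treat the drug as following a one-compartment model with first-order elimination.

16200 mg

LD = Css × Vd / F = 39.7 × 93.7 / 0.23 = 16170 mg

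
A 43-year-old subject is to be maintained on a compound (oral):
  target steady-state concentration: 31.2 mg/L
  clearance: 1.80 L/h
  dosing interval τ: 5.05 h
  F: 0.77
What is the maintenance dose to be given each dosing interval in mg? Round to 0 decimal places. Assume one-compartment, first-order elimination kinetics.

At steady state, F × (Dose/τ) = Css × CL.
Dose = Css × CL × τ / F = 31.2 × 1.800 × 5.05 / 0.77 = 368.3 mg

368 mg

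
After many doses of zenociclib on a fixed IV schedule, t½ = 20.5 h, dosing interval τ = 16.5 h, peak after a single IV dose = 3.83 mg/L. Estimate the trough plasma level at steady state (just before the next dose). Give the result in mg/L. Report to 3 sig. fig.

5.13 mg/L

k = ln2 / t½ = 0.693147 / 20.5 = 0.03381 h⁻¹
e^(−kτ) = e^(−0.03381 × 16.5) = 0.5724
Accumulation ratio R = 1 / (1 − e^(−kτ)) = 1 / (1 − 0.5724) = 2.339
Steady-state trough = C₀ × R × e^(−kτ) = 3.83 × 2.339 × 0.5724 = 5.128 mg/L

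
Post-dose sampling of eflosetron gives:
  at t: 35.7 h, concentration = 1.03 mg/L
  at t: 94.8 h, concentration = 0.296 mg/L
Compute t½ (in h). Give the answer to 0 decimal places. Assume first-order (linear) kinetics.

33 h

k = ln(C₁/C₂) / (t₂ − t₁) = ln(1.03/0.296) / (94.8 − 35.7)
  = 1.247 / 59.10 = 0.02110 h⁻¹
t½ = ln2 / k = 0.693147 / 0.02110 = 32.85 h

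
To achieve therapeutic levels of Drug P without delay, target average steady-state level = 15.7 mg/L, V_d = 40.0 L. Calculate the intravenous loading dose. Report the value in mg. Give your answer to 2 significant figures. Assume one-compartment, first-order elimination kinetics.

630 mg

LD = Css × Vd = 15.7 × 40.0 = 628.0 mg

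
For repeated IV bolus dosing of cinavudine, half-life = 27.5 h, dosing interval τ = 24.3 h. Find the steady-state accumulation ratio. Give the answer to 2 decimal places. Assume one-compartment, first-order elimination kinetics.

2.18

k = ln2 / t½ = 0.693147 / 27.5 = 0.02521 h⁻¹
e^(−kτ) = e^(−0.02521 × 24.3) = 0.5419
Accumulation ratio R = 1 / (1 − e^(−kτ)) = 1 / (1 − 0.5419) = 2.183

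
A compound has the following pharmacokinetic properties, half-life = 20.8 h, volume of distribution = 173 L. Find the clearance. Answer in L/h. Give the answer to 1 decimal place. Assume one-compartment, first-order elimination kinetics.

5.8 L/h

k = ln2 / t½ = 0.693147 / 20.8 = 0.03332 h⁻¹
CL = k × Vd = 0.03332 × 173 = 5.764 L/h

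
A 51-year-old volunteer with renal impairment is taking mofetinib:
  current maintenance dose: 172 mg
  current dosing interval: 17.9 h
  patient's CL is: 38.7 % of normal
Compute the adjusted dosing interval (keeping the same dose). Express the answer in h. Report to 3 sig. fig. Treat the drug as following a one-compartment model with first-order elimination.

To keep the same average steady-state level, dosing rate must scale with clearance.
CL ratio = 38.7 / 100 = 0.3870
New interval (same dose) = 17.9 / 0.3870 = 46.25 h

46.3 h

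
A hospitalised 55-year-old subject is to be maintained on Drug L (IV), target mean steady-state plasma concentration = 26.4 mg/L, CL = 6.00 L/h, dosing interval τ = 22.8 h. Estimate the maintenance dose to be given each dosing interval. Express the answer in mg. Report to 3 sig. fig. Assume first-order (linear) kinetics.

At steady state, Dose/τ = Css × CL.
Dose = Css × CL × τ = 26.4 × 6.000 × 22.8 = 3612 mg

3610 mg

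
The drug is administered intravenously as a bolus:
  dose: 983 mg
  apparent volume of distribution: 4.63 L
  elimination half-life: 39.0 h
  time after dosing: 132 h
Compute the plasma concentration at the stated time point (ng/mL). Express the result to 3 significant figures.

20300 ng/mL

C₀ = Dose / Vd = 983.0 / 4.63 = 212.3 mg/L
k = ln2 / t½ = 0.693147 / 39.0 = 0.01777 h⁻¹
C = C₀ · e^(−k·t) = 212.3 × e^(−0.01777 × 132)
  = 212.3 × 0.09579 = 20.34 mg/L
Convert: 20.34 mg/L × 1000 = 20340 ng/mL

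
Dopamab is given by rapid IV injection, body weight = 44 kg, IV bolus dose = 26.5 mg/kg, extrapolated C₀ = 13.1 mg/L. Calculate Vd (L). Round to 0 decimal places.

Dose = 26.5 × 44 = 1166 mg
Vd = Dose / C₀ = 1166 / 13.1 = 89.01 L

89 L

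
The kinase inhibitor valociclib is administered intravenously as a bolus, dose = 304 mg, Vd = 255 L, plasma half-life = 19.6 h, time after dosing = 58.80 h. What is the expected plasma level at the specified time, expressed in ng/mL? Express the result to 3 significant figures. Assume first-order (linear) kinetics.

149 ng/mL

C₀ = Dose / Vd = 304.0 / 255 = 1.192 mg/L
k = ln2 / t½ = 0.693147 / 19.6 = 0.03536 h⁻¹
t / t½ = 58.80 / 19.6 = 3 half-lives
C = C₀ × (1/2)^3 = 1.192 × 0.1250 = 0.1490 mg/L
Convert: 0.1490 mg/L × 1000 = 149.0 ng/mL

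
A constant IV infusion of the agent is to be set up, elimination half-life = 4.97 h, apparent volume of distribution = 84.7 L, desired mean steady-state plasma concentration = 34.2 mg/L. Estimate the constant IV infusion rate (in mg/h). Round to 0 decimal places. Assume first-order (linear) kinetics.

404 mg/h

k = ln2 / t½ = 0.693147 / 4.97 = 0.1395 h⁻¹
CL = k × Vd = 0.1395 × 84.7 = 11.82 L/h
At steady state, infusion rate R₀ = Css × CL = 34.2 × 11.82 = 404.2 mg/h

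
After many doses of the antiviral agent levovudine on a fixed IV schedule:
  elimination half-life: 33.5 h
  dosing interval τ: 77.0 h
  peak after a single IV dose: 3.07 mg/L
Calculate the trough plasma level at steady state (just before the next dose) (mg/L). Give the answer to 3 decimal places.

0.783 mg/L

k = ln2 / t½ = 0.693147 / 33.5 = 0.02069 h⁻¹
e^(−kτ) = e^(−0.02069 × 77.0) = 0.2033
Accumulation ratio R = 1 / (1 − e^(−kτ)) = 1 / (1 − 0.2033) = 1.255
Steady-state trough = C₀ × R × e^(−kτ) = 3.07 × 1.255 × 0.2033 = 0.7833 mg/L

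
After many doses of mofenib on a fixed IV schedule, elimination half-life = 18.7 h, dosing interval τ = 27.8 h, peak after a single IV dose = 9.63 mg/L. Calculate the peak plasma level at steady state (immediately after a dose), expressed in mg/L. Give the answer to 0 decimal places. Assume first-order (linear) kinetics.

k = ln2 / t½ = 0.693147 / 18.7 = 0.03707 h⁻¹
e^(−kτ) = e^(−0.03707 × 27.8) = 0.3568
Accumulation ratio R = 1 / (1 − e^(−kτ)) = 1 / (1 − 0.3568) = 1.555
Steady-state peak = C₀ × R = 9.63 × 1.555 = 14.97 mg/L

15 mg/L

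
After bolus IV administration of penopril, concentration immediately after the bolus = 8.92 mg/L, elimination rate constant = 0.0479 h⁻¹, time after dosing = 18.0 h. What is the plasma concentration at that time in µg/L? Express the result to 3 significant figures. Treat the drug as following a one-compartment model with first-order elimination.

3770 µg/L

C = C₀ · e^(−k·t) = 8.920 × e^(−0.04790 × 18.0)
  = 8.920 × 0.4222 = 3.766 mg/L
Convert: 3.766 mg/L × 1000 = 3766 µg/L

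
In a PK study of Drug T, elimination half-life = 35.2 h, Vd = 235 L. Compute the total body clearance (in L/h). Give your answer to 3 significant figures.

k = ln2 / t½ = 0.693147 / 35.2 = 0.01969 h⁻¹
CL = k × Vd = 0.01969 × 235 = 4.627 L/h

4.63 L/h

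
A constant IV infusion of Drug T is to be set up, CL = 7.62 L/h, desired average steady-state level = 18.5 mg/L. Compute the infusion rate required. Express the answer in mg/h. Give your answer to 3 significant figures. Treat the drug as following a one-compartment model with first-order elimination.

141 mg/h

At steady state, infusion rate R₀ = Css × CL = 18.5 × 7.620 = 141.0 mg/h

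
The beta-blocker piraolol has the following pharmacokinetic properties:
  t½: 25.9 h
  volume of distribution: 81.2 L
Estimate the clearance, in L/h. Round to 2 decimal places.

k = ln2 / t½ = 0.693147 / 25.9 = 0.02676 h⁻¹
CL = k × Vd = 0.02676 × 81.2 = 2.173 L/h

2.17 L/h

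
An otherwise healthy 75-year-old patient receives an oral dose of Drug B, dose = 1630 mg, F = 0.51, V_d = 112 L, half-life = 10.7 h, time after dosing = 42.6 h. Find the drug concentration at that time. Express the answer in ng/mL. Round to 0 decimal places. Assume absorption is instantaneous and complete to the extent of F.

470 ng/mL

Amount reaching circulation = F × Dose = 0.51 × 1630 = 831.3 mg
C₀ = F·Dose / Vd = 831.3 / 112 = 7.422 mg/L
k = ln2 / t½ = 0.693147 / 10.7 = 0.06478 h⁻¹
C = C₀ · e^(−k·t) = 7.422 × e^(−0.06478 × 42.6)
  = 7.422 × 0.06332 = 0.4700 mg/L
Convert: 0.4700 mg/L × 1000 = 470.0 ng/mL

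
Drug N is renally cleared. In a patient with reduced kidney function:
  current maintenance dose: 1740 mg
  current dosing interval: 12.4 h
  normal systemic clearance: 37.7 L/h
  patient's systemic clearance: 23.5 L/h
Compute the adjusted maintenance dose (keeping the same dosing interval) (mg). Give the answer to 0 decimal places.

To keep the same average steady-state level, dosing rate must scale with clearance.
CL ratio = 23.5 / 37.7 = 0.6233
New dose (same interval) = 1740 × 0.6233 = 1085 mg

1085 mg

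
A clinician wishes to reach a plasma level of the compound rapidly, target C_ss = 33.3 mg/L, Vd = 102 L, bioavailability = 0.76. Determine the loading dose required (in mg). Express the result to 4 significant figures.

4469 mg

LD = Css × Vd / F = 33.3 × 102 / 0.76 = 4469 mg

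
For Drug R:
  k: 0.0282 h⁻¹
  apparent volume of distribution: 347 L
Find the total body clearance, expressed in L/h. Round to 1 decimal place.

CL = k × Vd = 0.0282 × 347 = 9.785 L/h

9.8 L/h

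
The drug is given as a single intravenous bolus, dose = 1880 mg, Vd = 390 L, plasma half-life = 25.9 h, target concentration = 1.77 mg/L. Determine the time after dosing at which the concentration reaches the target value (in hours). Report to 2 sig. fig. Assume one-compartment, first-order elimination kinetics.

37 h

C₀ = Dose / Vd = 1880 / 390 = 4.821 mg/L
k = ln2 / t½ = 0.693147 / 25.9 = 0.02676 h⁻¹
t = ln(C₀ / C) / k = ln(4.821 / 1.77) / 0.02676
  = ln(2.724) / 0.02676 = 1.002 / 0.02676 = 37.44 h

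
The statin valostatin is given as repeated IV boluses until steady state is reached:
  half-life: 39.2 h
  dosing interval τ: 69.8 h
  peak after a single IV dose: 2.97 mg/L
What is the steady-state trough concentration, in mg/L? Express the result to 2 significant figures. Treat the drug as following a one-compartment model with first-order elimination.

1.2 mg/L

k = ln2 / t½ = 0.693147 / 39.2 = 0.01768 h⁻¹
e^(−kτ) = e^(−0.01768 × 69.8) = 0.2911
Accumulation ratio R = 1 / (1 − e^(−kτ)) = 1 / (1 − 0.2911) = 1.411
Steady-state trough = C₀ × R × e^(−kτ) = 2.97 × 1.411 × 0.2911 = 1.220 mg/L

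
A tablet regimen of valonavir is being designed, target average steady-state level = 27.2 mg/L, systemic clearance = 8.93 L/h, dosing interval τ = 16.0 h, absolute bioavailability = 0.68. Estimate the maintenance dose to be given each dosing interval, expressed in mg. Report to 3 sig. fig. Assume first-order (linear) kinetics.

At steady state, F × (Dose/τ) = Css × CL.
Dose = Css × CL × τ / F = 27.2 × 8.930 × 16.0 / 0.68 = 5715 mg

5720 mg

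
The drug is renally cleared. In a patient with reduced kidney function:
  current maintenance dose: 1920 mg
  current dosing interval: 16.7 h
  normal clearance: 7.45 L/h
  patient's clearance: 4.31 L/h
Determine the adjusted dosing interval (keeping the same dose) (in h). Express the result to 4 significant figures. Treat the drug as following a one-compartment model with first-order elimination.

28.87 h

To keep the same average steady-state level, dosing rate must scale with clearance.
CL ratio = 4.31 / 7.45 = 0.5785
New interval (same dose) = 16.7 / 0.5785 = 28.87 h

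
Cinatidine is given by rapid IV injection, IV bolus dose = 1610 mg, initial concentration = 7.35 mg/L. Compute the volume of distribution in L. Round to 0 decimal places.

219 L

Vd = Dose / C₀ = 1610 / 7.35 = 219.0 L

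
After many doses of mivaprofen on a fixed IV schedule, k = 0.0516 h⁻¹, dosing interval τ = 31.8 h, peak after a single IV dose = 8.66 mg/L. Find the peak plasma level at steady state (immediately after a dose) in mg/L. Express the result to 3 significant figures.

e^(−kτ) = e^(−0.05160 × 31.8) = 0.1938
Accumulation ratio R = 1 / (1 − e^(−kτ)) = 1 / (1 − 0.1938) = 1.240
Steady-state peak = C₀ × R = 8.66 × 1.240 = 10.74 mg/L

10.7 mg/L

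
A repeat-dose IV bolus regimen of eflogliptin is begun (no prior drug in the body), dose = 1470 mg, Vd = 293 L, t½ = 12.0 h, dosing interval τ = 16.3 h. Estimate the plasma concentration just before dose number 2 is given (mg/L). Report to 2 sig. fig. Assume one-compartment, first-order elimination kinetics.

2.0 mg/L

C₀ per dose = Dose / Vd = 1470 / 293 = 5.017 mg/L
k = ln2 / t½ = 0.693147 / 12.0 = 0.05776 h⁻¹
Fraction remaining after one interval: r = e^(−kτ) = e^(−0.05776 × 16.3) = 0.3900
Before dose 2, 1 dose has been given (aged 1τ).
C_trough = C₀ × r = 5.017 × 0.3900 = 1.957 mg/L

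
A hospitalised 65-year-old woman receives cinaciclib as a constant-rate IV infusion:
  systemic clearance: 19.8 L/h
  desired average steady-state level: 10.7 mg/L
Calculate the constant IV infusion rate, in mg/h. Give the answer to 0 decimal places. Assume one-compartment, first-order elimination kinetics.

212 mg/h

At steady state, infusion rate R₀ = Css × CL = 10.7 × 19.80 = 211.9 mg/h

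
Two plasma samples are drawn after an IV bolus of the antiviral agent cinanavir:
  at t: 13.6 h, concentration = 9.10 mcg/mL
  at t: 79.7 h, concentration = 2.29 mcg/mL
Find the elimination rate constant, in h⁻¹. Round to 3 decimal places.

0.021 h⁻¹

k = ln(C₁/C₂) / (t₂ − t₁) = ln(9.10/2.29) / (79.7 − 13.6)
  = 1.380 / 66.10 = 0.02088 h⁻¹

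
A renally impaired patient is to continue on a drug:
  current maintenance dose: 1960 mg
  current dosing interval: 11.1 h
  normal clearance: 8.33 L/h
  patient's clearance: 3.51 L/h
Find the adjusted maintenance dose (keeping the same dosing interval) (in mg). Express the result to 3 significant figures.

826 mg

To keep the same average steady-state level, dosing rate must scale with clearance.
CL ratio = 3.51 / 8.33 = 0.4214
New dose (same interval) = 1960 × 0.4214 = 825.9 mg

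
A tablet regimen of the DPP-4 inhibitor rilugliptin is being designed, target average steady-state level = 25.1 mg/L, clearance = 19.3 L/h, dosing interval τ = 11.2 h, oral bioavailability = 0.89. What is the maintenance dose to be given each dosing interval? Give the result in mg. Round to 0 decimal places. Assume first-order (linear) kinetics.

6096 mg

At steady state, F × (Dose/τ) = Css × CL.
Dose = Css × CL × τ / F = 25.1 × 19.30 × 11.2 / 0.89 = 6096 mg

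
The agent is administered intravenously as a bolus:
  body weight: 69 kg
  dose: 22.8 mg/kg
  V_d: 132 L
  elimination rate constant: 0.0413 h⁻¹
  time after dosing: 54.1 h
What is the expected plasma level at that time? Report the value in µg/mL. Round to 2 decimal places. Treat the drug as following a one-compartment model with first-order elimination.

Total dose = 22.8 × 69 = 1573 mg
C₀ = Dose / Vd = 1573 / 132 = 11.92 mg/L
C = C₀ · e^(−k·t) = 11.92 × e^(−0.04130 × 54.1)
  = 11.92 × 0.1071 = 1.277 mg/L
(1.277 mg/L = 1.277 µg/mL)

1.28 µg/mL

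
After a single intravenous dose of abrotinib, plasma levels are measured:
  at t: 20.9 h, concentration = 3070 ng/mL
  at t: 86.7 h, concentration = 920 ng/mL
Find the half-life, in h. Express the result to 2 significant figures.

k = ln(C₁/C₂) / (t₂ − t₁) = ln(3070/920) / (86.7 − 20.9)
  = 1.205 / 65.80 = 0.01831 h⁻¹
t½ = ln2 / k = 0.693147 / 0.01831 = 37.86 h

38 h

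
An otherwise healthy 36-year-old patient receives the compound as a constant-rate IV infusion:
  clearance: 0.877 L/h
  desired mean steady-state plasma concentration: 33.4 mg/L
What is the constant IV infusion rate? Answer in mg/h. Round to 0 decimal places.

29 mg/h

At steady state, infusion rate R₀ = Css × CL = 33.4 × 0.8770 = 29.29 mg/h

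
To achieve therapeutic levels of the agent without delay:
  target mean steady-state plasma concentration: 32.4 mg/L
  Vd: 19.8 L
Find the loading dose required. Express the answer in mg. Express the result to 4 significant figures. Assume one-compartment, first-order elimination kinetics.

641.5 mg

LD = Css × Vd = 32.4 × 19.8 = 641.5 mg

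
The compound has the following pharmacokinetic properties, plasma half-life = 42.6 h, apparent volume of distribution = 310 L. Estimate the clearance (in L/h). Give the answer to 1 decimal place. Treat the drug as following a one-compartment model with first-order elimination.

5.0 L/h

k = ln2 / t½ = 0.693147 / 42.6 = 0.01627 h⁻¹
CL = k × Vd = 0.01627 × 310 = 5.044 L/h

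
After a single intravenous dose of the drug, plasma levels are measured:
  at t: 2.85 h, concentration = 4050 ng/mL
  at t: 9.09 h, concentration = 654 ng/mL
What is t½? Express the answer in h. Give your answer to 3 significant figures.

2.37 h

k = ln(C₁/C₂) / (t₂ − t₁) = ln(4050/654) / (9.09 − 2.85)
  = 1.823 / 6.240 = 0.2921 h⁻¹
t½ = ln2 / k = 0.693147 / 0.2921 = 2.373 h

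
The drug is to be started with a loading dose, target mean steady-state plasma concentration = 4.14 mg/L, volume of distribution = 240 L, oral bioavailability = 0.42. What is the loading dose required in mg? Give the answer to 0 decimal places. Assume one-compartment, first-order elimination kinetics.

LD = Css × Vd / F = 4.14 × 240 / 0.42 = 2366 mg

2366 mg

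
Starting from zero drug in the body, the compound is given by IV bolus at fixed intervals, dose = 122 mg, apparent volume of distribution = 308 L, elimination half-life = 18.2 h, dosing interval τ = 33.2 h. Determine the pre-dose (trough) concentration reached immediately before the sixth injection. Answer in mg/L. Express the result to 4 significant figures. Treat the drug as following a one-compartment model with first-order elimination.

0.1556 mg/L

C₀ per dose = Dose / Vd = 122 / 308 = 0.3961 mg/L
k = ln2 / t½ = 0.693147 / 18.2 = 0.03809 h⁻¹
Fraction remaining after one interval: r = e^(−kτ) = e^(−0.03809 × 33.2) = 0.2824
Before dose 6, 5 doses have been given (aged 1τ, 2τ, 3τ, 4τ, 5τ).
C_trough = C₀ × (r + r² + … + r^5) = C₀ × r(1−r^5)/(1−r)
        = 0.3961 × 0.2824 × (1 − 0.001796) / (1 − 0.2824) = 0.1556 mg/L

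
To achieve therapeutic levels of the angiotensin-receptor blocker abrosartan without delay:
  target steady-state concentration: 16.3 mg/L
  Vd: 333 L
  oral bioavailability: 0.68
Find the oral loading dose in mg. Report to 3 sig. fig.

LD = Css × Vd / F = 16.3 × 333 / 0.68 = 7982 mg

7980 mg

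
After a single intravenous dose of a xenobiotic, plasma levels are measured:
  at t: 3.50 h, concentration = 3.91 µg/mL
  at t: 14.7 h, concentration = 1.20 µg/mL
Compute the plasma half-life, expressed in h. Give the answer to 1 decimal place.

k = ln(C₁/C₂) / (t₂ − t₁) = ln(3.91/1.20) / (14.7 − 3.50)
  = 1.181 / 11.20 = 0.1054 h⁻¹
t½ = ln2 / k = 0.693147 / 0.1054 = 6.576 h

6.6 h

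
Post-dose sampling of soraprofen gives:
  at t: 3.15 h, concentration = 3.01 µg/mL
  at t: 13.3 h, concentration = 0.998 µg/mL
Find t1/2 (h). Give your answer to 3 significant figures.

k = ln(C₁/C₂) / (t₂ − t₁) = ln(3.01/0.998) / (13.3 − 3.15)
  = 1.104 / 10.15 = 0.1088 h⁻¹
t½ = ln2 / k = 0.693147 / 0.1088 = 6.371 h

6.37 h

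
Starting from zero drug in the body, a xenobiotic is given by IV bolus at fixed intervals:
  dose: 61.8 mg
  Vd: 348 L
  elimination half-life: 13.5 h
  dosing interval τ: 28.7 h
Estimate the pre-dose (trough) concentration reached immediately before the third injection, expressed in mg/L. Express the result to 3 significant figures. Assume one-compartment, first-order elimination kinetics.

0.0500 mg/L

C₀ per dose = Dose / Vd = 61.8 / 348 = 0.1776 mg/L
k = ln2 / t½ = 0.693147 / 13.5 = 0.05134 h⁻¹
Fraction remaining after one interval: r = e^(−kτ) = e^(−0.05134 × 28.7) = 0.2291
Before dose 3, 2 doses have been given (aged 1τ, 2τ).
C_trough = C₀ × (r + r²) = 0.1776 × (0.2291 + 0.05249) = 0.05001 mg/L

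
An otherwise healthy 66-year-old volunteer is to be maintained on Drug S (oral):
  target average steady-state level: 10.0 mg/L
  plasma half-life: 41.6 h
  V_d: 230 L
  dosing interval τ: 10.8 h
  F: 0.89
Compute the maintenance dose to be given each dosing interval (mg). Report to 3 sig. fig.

465 mg

k = ln2 / t½ = 0.693147 / 41.6 = 0.01666 h⁻¹
CL = k × Vd = 0.01666 × 230 = 3.832 L/h
At steady state, F × (Dose/τ) = Css × CL.
Dose = Css × CL × τ / F = 10.0 × 3.832 × 10.8 / 0.89 = 465.0 mg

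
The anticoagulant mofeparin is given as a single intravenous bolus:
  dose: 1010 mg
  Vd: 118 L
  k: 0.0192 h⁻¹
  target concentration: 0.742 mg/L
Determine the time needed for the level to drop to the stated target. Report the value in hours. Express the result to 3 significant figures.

C₀ = Dose / Vd = 1010 / 118 = 8.559 mg/L
t = ln(C₀ / C) / k = ln(8.559 / 0.742) / 0.01920
  = ln(11.54) / 0.01920 = 2.446 / 0.01920 = 127.4 h

127 h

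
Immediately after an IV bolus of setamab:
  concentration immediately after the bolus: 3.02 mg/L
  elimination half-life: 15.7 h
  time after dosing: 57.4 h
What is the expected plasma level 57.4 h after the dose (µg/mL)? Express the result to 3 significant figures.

0.240 µg/mL

k = ln2 / t½ = 0.693147 / 15.7 = 0.04415 h⁻¹
C = C₀ · e^(−k·t) = 3.020 × e^(−0.04415 × 57.4)
  = 3.020 × 0.07932 = 0.2395 mg/L
(0.2395 mg/L = 0.2395 µg/mL)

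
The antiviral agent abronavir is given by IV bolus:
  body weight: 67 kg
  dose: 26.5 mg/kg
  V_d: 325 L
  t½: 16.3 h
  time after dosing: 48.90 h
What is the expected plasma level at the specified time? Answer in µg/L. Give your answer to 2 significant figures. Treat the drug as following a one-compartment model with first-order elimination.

Total dose = 26.5 × 67 = 1776 mg
C₀ = Dose / Vd = 1776 / 325 = 5.465 mg/L
k = ln2 / t½ = 0.693147 / 16.3 = 0.04252 h⁻¹
t / t½ = 48.90 / 16.3 = 3 half-lives
C = C₀ × (1/2)^3 = 5.465 × 0.1250 = 0.6831 mg/L
Convert: 0.6831 mg/L × 1000 = 683.1 µg/L

680 µg/L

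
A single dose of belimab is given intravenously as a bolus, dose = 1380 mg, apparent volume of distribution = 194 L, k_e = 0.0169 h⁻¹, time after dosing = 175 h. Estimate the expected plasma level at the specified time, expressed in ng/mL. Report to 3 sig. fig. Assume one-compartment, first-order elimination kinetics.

370 ng/mL

C₀ = Dose / Vd = 1380 / 194 = 7.113 mg/L
C = C₀ · e^(−k·t) = 7.113 × e^(−0.01690 × 175)
  = 7.113 × 0.05195 = 0.3695 mg/L
Convert: 0.3695 mg/L × 1000 = 369.5 ng/mL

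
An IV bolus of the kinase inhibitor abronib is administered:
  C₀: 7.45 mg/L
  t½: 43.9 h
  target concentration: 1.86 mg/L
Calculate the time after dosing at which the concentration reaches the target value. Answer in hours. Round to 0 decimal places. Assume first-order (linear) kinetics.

k = ln2 / t½ = 0.693147 / 43.9 = 0.01579 h⁻¹
t = ln(C₀ / C) / k = ln(7.450 / 1.86) / 0.01579
  = ln(4.005) / 0.01579 = 1.388 / 0.01579 = 87.90 h

88 h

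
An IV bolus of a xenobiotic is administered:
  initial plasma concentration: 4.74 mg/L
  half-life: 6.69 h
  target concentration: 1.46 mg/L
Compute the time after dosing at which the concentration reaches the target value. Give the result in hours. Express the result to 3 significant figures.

k = ln2 / t½ = 0.693147 / 6.69 = 0.1036 h⁻¹
t = ln(C₀ / C) / k = ln(4.740 / 1.46) / 0.1036
  = ln(3.247) / 0.1036 = 1.178 / 0.1036 = 11.37 h

11.4 h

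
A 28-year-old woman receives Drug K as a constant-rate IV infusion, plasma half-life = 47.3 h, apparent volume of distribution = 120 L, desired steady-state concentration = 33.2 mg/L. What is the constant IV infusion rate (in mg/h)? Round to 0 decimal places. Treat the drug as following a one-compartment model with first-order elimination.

58 mg/h

k = ln2 / t½ = 0.693147 / 47.3 = 0.01465 h⁻¹
CL = k × Vd = 0.01465 × 120 = 1.758 L/h
At steady state, infusion rate R₀ = Css × CL = 33.2 × 1.758 = 58.37 mg/h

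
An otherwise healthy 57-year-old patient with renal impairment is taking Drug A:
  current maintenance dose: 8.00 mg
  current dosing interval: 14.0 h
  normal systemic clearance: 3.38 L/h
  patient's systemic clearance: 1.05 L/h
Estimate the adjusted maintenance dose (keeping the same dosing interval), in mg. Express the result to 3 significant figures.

2.49 mg

To keep the same average steady-state level, dosing rate must scale with clearance.
CL ratio = 1.05 / 3.38 = 0.3107
New dose (same interval) = 8.00 × 0.3107 = 2.486 mg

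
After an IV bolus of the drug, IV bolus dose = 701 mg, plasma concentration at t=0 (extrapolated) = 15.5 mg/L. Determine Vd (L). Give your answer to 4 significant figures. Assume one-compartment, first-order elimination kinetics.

45.23 L

Vd = Dose / C₀ = 701.0 / 15.5 = 45.23 L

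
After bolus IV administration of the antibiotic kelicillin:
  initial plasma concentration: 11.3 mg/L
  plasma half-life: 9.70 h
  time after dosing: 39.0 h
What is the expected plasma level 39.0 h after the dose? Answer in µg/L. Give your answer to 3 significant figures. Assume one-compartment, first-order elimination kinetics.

k = ln2 / t½ = 0.693147 / 9.70 = 0.07146 h⁻¹
C = C₀ · e^(−k·t) = 11.30 × e^(−0.07146 × 39.0)
  = 11.30 × 0.06161 = 0.6962 mg/L
Convert: 0.6962 mg/L × 1000 = 696.2 µg/L

696 µg/L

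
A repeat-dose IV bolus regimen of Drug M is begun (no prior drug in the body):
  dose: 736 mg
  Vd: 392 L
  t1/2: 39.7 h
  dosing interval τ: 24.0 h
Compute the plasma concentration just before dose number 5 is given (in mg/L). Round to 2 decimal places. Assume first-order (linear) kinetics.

C₀ per dose = Dose / Vd = 736 / 392 = 1.878 mg/L
k = ln2 / t½ = 0.693147 / 39.7 = 0.01746 h⁻¹
Fraction remaining after one interval: r = e^(−kτ) = e^(−0.01746 × 24.0) = 0.6577
Before dose 5, 4 doses have been given (aged 1τ, 2τ, 3τ, 4τ).
C_trough = C₀ × (r + r² + … + r^4) = C₀ × r(1−r^4)/(1−r)
        = 1.878 × 0.6577 × (1 − 0.1871) / (1 − 0.6577) = 2.933 mg/L

2.93 mg/L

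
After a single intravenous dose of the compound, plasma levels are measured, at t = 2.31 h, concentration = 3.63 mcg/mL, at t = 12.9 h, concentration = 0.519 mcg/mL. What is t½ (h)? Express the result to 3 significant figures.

3.77 h

k = ln(C₁/C₂) / (t₂ − t₁) = ln(3.63/0.519) / (12.9 − 2.31)
  = 1.945 / 10.59 = 0.1837 h⁻¹
t½ = ln2 / k = 0.693147 / 0.1837 = 3.773 h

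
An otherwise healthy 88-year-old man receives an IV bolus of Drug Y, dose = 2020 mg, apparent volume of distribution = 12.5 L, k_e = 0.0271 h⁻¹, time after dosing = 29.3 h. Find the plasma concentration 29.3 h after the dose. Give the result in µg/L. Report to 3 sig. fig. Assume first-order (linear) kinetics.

C₀ = Dose / Vd = 2020 / 12.5 = 161.6 mg/L
C = C₀ · e^(−k·t) = 161.6 × e^(−0.02710 × 29.3)
  = 161.6 × 0.4520 = 73.04 mg/L
Convert: 73.04 mg/L × 1000 = 73040 µg/L

73000 µg/L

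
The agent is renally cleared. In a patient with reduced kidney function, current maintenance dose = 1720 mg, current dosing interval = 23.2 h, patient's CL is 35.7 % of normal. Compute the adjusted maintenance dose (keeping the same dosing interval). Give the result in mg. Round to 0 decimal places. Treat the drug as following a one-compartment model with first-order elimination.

614 mg

To keep the same average steady-state level, dosing rate must scale with clearance.
CL ratio = 35.7 / 100 = 0.3570
New dose (same interval) = 1720 × 0.3570 = 614.0 mg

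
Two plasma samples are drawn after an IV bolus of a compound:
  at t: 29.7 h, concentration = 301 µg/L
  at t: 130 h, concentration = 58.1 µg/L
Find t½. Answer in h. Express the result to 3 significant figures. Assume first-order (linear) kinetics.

k = ln(C₁/C₂) / (t₂ − t₁) = ln(301/58.1) / (130 − 29.7)
  = 1.645 / 100.3 = 0.01640 h⁻¹
t½ = ln2 / k = 0.693147 / 0.01640 = 42.27 h

42.3 h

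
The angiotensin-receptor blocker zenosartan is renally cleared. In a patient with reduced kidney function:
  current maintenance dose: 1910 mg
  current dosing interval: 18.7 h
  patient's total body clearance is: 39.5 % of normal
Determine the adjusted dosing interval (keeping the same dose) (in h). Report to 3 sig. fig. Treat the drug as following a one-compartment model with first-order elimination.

To keep the same average steady-state level, dosing rate must scale with clearance.
CL ratio = 39.5 / 100 = 0.3950
New interval (same dose) = 18.7 / 0.3950 = 47.34 h

47.3 h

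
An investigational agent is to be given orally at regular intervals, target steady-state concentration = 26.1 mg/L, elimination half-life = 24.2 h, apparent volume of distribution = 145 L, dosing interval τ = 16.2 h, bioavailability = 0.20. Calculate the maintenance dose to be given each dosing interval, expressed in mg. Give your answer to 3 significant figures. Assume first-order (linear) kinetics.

8780 mg

k = ln2 / t½ = 0.693147 / 24.2 = 0.02864 h⁻¹
CL = k × Vd = 0.02864 × 145 = 4.153 L/h
At steady state, F × (Dose/τ) = Css × CL.
Dose = Css × CL × τ / F = 26.1 × 4.153 × 16.2 / 0.20 = 8780 mg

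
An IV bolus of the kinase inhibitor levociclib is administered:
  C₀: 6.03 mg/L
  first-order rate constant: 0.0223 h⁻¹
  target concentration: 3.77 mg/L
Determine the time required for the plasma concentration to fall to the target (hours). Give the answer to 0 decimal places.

t = ln(C₀ / C) / k = ln(6.030 / 3.77) / 0.02230
  = ln(1.599) / 0.02230 = 0.4694 / 0.02230 = 21.05 h

21 h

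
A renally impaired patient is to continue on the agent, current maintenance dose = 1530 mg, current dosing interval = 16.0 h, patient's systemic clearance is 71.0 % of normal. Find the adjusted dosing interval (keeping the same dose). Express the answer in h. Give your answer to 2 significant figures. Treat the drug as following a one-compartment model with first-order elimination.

23 h

To keep the same average steady-state level, dosing rate must scale with clearance.
CL ratio = 71.0 / 100 = 0.7100
New interval (same dose) = 16.0 / 0.7100 = 22.54 h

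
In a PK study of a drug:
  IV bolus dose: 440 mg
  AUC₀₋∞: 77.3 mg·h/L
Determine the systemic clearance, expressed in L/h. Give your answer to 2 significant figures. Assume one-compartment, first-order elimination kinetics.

CL = Dose / AUC = 440 / 77.3 = 5.692 L/h

5.7 L/h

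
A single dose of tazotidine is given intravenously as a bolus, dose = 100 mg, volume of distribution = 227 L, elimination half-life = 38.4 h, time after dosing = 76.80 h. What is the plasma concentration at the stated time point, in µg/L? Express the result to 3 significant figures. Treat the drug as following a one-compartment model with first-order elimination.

110 µg/L

C₀ = Dose / Vd = 100.0 / 227 = 0.4405 mg/L
k = ln2 / t½ = 0.693147 / 38.4 = 0.01805 h⁻¹
t / t½ = 76.80 / 38.4 = 2 half-lives
C = C₀ × (1/2)^2 = 0.4405 × 0.2500 = 0.1101 mg/L
Convert: 0.1101 mg/L × 1000 = 110.1 µg/L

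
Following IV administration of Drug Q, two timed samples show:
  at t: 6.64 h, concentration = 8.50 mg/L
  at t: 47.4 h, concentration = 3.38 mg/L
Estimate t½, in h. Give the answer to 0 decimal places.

31 h

k = ln(C₁/C₂) / (t₂ − t₁) = ln(8.50/3.38) / (47.4 − 6.64)
  = 0.9222 / 40.76 = 0.02263 h⁻¹
t½ = ln2 / k = 0.693147 / 0.02263 = 30.63 h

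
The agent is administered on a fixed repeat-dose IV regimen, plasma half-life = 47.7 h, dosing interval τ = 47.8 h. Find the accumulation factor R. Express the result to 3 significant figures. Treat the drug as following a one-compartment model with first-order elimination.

k = ln2 / t½ = 0.693147 / 47.7 = 0.01453 h⁻¹
e^(−kτ) = e^(−0.01453 × 47.8) = 0.4993
Accumulation ratio R = 1 / (1 − e^(−kτ)) = 1 / (1 − 0.4993) = 1.997

2.00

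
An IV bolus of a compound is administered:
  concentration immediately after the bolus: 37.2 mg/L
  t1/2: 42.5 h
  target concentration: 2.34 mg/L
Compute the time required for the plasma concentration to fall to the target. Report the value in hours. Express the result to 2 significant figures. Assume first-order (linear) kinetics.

k = ln2 / t½ = 0.693147 / 42.5 = 0.01631 h⁻¹
t = ln(C₀ / C) / k = ln(37.20 / 2.34) / 0.01631
  = ln(15.90) / 0.01631 = 2.766 / 0.01631 = 169.6 h

170 h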